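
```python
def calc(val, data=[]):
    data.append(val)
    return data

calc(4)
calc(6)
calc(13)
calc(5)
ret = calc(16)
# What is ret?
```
[4, 6, 13, 5, 16]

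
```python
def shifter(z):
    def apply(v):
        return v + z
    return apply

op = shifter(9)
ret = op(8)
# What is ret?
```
17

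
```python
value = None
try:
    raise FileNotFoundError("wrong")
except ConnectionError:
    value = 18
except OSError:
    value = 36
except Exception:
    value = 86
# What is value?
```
36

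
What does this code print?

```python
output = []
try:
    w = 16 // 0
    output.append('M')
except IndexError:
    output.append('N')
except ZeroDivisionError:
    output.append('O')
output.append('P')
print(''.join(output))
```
OP

ZeroDivisionError is caught by its specific handler, not IndexError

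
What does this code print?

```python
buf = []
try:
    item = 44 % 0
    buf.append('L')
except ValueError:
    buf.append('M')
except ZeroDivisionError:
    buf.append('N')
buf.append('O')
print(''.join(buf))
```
NO

ZeroDivisionError is caught by its specific handler, not ValueError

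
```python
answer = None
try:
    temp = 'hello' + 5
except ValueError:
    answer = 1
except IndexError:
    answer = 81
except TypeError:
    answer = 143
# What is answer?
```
143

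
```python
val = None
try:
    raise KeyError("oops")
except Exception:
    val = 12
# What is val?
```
12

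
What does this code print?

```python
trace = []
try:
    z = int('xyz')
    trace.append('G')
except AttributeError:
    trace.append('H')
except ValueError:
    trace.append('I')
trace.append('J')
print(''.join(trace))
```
IJ

ValueError is caught by its specific handler, not AttributeError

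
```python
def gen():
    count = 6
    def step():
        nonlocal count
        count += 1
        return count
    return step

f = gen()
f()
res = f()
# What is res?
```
8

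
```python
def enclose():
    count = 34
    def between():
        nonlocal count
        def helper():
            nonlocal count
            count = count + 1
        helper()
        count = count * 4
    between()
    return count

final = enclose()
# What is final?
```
140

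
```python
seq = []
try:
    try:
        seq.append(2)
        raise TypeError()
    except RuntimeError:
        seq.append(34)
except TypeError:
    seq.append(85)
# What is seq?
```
[2, 85]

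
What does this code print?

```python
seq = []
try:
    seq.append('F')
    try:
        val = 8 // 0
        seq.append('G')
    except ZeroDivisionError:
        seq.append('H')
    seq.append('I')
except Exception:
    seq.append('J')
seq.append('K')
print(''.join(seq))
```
FHIK

Inner exception caught by inner handler, outer continues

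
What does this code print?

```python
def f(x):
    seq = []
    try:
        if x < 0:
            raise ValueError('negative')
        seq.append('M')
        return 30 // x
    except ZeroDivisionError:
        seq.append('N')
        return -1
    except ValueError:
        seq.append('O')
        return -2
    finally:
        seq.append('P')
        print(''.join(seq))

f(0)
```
MNP

x=0 causes ZeroDivisionError, caught, finally prints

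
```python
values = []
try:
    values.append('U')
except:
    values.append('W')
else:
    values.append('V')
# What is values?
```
['U', 'V']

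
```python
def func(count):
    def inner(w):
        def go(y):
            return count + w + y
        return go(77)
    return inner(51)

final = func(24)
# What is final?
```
152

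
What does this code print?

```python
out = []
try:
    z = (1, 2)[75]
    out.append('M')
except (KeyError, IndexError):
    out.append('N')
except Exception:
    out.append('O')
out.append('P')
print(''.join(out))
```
NP

IndexError matches tuple containing it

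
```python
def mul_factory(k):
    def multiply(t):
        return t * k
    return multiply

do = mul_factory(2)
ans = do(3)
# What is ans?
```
6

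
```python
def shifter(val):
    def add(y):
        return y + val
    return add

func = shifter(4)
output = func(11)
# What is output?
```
15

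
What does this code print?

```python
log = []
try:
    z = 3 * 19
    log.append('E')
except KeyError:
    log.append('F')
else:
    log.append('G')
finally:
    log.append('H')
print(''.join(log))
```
EGH

else runs before finally when no exception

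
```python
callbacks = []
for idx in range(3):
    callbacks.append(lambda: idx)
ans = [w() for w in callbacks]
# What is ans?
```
[2, 2, 2]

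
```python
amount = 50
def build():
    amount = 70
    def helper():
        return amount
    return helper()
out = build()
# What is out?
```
70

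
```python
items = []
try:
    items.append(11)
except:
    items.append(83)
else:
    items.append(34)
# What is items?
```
[11, 34]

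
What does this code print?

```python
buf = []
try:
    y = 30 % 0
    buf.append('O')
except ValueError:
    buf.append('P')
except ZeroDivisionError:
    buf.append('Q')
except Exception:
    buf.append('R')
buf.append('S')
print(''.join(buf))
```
QS

ZeroDivisionError matches before generic Exception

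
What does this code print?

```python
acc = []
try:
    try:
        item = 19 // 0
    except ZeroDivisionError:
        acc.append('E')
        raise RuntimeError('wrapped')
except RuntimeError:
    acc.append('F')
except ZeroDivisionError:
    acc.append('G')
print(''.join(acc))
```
EF

New RuntimeError raised, caught by outer RuntimeError handler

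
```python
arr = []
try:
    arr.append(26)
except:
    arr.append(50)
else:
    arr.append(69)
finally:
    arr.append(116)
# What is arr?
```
[26, 69, 116]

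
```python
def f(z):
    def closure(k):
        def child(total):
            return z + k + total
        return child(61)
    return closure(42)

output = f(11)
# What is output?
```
114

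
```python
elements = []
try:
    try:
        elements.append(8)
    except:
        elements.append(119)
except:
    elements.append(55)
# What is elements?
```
[8]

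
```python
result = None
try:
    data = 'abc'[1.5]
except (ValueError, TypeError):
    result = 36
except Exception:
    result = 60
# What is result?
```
36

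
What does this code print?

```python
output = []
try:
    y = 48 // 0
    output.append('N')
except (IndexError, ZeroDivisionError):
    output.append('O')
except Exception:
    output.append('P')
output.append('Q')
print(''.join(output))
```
OQ

ZeroDivisionError matches tuple containing it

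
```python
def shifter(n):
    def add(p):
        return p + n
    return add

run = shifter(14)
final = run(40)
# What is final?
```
54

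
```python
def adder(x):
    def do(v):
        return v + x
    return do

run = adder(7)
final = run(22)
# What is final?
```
29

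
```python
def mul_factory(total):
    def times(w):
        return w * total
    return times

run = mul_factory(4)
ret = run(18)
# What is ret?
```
72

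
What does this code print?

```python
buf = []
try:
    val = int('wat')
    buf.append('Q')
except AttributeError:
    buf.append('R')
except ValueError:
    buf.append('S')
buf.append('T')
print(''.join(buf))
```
ST

ValueError is caught by its specific handler, not AttributeError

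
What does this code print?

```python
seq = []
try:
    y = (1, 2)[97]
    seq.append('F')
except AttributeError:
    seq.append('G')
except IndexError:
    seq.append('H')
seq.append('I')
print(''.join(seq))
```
HI

IndexError is caught by its specific handler, not AttributeError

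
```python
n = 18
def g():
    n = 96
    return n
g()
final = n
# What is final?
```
18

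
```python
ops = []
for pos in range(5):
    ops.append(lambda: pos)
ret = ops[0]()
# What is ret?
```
4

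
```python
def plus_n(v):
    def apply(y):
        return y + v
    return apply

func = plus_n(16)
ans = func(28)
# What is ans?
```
44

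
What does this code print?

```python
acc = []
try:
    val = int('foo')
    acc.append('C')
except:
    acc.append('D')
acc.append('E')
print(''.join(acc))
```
DE

Exception raised in try, caught by bare except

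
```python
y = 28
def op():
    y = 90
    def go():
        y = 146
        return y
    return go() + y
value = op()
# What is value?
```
236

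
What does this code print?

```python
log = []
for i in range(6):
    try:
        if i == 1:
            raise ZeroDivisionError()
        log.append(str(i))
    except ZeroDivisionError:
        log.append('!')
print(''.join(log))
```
0!2345

Exception on i=1 caught, loop continues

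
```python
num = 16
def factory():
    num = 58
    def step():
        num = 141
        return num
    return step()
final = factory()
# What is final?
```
141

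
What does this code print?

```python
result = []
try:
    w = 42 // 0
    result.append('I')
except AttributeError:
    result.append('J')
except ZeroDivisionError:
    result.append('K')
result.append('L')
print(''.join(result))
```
KL

ZeroDivisionError is caught by its specific handler, not AttributeError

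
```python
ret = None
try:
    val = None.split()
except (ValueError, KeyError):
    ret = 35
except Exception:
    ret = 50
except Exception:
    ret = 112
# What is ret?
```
50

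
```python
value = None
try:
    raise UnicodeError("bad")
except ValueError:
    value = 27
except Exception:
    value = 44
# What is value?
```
27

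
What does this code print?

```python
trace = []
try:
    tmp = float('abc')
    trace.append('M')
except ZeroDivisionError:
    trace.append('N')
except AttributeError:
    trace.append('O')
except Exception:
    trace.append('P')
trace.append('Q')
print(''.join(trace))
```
PQ

ValueError not specifically caught, falls to Exception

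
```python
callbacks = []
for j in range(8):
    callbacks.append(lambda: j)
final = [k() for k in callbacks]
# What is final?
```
[7, 7, 7, 7, 7, 7, 7, 7]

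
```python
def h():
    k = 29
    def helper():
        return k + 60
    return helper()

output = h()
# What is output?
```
89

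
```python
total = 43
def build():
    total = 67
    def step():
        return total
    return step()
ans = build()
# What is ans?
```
67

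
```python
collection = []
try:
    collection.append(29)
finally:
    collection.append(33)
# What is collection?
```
[29, 33]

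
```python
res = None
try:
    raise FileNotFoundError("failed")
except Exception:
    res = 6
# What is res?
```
6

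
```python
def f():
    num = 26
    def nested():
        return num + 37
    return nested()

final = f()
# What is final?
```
63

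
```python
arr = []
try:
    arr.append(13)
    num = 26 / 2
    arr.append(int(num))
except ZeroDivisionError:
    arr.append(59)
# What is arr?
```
[13, 13]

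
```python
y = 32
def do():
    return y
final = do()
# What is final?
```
32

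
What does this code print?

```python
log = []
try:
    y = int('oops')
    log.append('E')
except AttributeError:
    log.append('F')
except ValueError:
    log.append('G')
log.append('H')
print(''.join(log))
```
GH

ValueError is caught by its specific handler, not AttributeError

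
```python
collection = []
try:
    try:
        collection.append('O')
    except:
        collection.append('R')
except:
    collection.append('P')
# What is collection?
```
['O']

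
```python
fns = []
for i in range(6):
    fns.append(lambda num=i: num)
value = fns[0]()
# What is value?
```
0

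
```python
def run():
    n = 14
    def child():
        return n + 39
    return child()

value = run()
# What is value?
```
53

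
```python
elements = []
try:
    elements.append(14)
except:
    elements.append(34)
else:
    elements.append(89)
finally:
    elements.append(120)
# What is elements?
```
[14, 89, 120]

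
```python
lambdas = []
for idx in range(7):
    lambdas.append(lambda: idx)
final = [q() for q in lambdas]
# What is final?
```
[6, 6, 6, 6, 6, 6, 6]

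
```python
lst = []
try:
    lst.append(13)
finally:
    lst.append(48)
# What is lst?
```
[13, 48]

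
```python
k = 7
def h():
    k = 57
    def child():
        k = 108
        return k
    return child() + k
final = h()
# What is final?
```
165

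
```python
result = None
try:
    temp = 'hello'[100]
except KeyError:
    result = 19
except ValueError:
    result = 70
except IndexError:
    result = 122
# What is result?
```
122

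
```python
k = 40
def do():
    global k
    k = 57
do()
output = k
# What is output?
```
57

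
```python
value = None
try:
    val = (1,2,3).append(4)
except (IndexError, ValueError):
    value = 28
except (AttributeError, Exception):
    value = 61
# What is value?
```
61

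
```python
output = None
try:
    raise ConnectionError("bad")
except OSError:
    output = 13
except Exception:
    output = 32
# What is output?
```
13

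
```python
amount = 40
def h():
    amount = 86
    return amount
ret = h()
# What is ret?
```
86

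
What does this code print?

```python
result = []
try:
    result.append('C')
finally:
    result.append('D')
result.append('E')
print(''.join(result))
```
CDE

try/finally without except, no exception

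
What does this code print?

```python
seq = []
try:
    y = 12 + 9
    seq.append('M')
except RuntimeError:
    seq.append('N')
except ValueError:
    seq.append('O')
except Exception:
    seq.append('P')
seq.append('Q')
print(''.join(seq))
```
MQ

No exception, try block completes normally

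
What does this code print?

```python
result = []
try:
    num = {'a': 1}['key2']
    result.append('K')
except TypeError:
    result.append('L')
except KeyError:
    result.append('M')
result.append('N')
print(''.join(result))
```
MN

KeyError is caught by its specific handler, not TypeError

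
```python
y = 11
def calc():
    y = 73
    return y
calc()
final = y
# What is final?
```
11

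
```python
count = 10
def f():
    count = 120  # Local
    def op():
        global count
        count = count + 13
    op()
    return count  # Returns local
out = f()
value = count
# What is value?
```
23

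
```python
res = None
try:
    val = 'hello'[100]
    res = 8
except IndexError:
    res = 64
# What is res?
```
64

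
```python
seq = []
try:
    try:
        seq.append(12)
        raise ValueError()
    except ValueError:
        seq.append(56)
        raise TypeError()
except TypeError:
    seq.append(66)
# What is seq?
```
[12, 56, 66]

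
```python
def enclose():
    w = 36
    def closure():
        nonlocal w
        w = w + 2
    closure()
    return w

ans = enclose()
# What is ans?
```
38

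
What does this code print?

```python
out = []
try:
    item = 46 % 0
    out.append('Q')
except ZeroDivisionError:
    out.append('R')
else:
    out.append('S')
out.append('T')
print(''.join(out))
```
RT

else block skipped when exception is caught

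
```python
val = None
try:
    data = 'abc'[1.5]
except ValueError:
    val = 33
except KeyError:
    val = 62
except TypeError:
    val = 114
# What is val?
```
114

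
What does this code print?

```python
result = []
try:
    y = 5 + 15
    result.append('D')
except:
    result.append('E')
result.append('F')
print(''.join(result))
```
DF

No exception, try block completes normally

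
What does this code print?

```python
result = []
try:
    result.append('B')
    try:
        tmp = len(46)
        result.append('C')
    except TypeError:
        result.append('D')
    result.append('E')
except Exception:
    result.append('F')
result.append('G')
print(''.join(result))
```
BDEG

Inner exception caught by inner handler, outer continues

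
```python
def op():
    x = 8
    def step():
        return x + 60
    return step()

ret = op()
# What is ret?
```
68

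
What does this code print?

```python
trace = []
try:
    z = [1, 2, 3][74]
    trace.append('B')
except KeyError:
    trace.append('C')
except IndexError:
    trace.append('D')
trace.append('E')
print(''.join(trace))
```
DE

IndexError is caught by its specific handler, not KeyError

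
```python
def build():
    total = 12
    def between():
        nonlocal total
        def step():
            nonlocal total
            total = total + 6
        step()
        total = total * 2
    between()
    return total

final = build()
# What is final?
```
36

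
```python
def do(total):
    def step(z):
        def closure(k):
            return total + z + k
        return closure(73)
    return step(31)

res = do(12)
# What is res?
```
116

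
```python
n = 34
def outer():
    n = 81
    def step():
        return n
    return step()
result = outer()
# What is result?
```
81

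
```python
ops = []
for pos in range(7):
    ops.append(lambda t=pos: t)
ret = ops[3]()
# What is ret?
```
3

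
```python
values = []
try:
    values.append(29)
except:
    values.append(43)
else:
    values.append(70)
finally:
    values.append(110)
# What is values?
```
[29, 70, 110]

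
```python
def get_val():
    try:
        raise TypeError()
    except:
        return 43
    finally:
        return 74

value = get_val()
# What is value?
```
74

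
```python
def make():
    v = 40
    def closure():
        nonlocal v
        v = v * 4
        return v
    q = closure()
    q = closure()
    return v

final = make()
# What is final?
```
640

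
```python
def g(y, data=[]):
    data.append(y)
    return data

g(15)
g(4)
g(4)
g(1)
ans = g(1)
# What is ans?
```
[15, 4, 4, 1, 1]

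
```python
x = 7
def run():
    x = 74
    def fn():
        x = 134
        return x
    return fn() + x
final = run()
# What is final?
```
208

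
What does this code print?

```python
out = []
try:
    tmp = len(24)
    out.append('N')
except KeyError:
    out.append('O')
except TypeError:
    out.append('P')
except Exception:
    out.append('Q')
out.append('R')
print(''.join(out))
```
PR

TypeError matches before generic Exception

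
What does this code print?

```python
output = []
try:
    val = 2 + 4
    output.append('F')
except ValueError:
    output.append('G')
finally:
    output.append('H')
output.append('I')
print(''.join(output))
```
FHI

finally runs after normal execution too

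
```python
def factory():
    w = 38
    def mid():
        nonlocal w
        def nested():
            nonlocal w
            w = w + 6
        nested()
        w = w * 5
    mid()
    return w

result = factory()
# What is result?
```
220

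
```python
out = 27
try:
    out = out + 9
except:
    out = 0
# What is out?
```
36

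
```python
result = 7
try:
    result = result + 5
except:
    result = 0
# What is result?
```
12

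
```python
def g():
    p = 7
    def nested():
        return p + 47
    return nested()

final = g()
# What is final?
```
54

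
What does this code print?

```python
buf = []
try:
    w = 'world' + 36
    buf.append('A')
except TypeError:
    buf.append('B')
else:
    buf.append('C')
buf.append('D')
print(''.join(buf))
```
BD

else block skipped when exception is caught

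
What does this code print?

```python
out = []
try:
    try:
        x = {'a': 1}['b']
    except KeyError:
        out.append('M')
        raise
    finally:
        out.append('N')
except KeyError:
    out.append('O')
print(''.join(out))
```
MNO

finally runs before re-raised exception propagates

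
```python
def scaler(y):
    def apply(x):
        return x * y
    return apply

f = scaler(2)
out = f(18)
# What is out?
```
36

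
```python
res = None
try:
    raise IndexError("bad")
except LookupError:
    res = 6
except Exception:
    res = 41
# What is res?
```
6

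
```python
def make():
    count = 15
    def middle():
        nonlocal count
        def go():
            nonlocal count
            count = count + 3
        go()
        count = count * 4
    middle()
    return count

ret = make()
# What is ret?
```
72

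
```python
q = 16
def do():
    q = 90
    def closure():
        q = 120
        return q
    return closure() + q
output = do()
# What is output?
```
210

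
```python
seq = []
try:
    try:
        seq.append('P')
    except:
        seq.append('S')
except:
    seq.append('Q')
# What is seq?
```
['P']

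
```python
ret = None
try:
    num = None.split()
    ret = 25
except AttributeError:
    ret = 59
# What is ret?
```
59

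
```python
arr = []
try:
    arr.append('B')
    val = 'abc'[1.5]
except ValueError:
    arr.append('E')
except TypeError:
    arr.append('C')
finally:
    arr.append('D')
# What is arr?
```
['B', 'C', 'D']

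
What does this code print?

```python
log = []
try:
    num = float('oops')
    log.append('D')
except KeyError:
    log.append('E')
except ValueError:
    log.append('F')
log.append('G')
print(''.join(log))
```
FG

ValueError is caught by its specific handler, not KeyError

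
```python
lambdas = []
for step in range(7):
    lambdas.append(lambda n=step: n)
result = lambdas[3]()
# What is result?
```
3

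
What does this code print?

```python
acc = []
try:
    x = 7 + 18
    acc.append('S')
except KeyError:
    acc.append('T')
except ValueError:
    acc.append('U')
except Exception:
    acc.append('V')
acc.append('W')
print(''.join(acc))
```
SW

No exception, try block completes normally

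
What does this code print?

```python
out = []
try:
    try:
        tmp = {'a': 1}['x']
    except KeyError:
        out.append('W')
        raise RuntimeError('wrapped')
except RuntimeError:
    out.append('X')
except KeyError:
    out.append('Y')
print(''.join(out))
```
WX

New RuntimeError raised, caught by outer RuntimeError handler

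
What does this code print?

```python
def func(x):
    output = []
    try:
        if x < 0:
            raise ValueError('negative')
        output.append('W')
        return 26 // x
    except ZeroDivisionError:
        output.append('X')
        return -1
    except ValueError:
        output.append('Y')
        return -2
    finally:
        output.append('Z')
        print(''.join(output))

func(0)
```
WXZ

x=0 causes ZeroDivisionError, caught, finally prints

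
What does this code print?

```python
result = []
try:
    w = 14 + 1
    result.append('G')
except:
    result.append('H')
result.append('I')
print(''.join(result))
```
GI

No exception, try block completes normally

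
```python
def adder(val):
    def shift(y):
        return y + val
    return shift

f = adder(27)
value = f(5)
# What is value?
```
32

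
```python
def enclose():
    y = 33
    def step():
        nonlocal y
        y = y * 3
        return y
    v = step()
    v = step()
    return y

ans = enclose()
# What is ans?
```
297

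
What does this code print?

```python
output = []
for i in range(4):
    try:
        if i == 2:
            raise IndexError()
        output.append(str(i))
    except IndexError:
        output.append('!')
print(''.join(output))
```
01!3

Exception on i=2 caught, loop continues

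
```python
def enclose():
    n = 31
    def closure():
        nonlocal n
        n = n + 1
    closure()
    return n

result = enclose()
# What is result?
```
32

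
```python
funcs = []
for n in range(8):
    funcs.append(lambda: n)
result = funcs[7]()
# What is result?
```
7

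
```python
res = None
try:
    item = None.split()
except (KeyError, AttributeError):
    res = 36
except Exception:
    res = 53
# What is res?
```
36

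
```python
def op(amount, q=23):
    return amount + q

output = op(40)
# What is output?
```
63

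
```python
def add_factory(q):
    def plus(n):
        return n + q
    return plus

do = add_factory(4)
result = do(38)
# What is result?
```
42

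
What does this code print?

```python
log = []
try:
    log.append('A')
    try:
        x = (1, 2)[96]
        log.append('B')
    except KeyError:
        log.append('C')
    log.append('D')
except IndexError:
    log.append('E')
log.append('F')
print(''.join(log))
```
AEF

Inner handler doesn't match, propagates to outer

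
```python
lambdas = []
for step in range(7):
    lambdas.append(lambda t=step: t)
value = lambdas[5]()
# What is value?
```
5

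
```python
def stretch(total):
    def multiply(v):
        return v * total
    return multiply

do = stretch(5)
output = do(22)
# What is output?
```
110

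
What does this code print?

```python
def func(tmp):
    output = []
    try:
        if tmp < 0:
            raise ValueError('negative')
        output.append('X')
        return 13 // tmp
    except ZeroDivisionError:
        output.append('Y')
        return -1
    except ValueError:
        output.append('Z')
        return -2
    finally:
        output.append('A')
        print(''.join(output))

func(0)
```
XYA

tmp=0 causes ZeroDivisionError, caught, finally prints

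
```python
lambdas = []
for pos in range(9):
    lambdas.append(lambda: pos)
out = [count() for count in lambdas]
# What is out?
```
[8, 8, 8, 8, 8, 8, 8, 8, 8]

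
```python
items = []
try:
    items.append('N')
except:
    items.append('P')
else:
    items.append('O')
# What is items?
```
['N', 'O']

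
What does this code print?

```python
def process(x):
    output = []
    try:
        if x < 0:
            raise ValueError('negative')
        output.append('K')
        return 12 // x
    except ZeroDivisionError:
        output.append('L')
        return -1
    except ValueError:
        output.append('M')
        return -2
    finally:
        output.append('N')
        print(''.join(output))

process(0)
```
KLN

x=0 causes ZeroDivisionError, caught, finally prints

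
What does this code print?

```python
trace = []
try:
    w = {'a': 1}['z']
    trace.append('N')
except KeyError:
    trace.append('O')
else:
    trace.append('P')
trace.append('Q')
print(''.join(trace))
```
OQ

else block skipped when exception is caught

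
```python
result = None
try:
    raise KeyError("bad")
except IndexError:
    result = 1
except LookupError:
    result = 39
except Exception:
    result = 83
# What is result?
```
39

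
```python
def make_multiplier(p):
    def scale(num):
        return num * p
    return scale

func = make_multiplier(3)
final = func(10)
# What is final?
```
30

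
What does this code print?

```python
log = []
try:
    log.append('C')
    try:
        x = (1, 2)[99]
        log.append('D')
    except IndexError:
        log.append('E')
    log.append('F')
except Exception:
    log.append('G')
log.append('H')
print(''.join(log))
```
CEFH

Inner exception caught by inner handler, outer continues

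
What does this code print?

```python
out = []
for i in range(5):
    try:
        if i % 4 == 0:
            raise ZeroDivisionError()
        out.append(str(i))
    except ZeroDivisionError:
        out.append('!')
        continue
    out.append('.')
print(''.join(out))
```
!1.2.3.!

continue in except skips rest of loop body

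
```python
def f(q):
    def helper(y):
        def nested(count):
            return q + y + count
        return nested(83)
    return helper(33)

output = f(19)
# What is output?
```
135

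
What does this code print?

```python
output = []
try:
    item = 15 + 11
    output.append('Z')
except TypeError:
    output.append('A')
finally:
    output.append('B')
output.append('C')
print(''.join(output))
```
ZBC

finally runs after normal execution too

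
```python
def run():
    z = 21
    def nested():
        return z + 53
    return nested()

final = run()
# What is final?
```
74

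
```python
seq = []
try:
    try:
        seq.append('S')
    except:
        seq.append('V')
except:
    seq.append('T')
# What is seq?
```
['S']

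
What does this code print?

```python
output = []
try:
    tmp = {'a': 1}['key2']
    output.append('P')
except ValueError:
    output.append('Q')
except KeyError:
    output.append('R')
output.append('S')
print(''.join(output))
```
RS

KeyError is caught by its specific handler, not ValueError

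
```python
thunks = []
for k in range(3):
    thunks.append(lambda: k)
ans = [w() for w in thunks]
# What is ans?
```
[2, 2, 2]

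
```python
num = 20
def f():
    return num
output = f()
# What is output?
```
20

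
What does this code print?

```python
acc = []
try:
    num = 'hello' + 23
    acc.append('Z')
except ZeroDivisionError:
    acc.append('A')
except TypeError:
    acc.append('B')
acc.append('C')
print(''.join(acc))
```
BC

TypeError is caught by its specific handler, not ZeroDivisionError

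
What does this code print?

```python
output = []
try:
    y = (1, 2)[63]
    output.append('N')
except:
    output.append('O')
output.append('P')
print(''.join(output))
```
OP

Exception raised in try, caught by bare except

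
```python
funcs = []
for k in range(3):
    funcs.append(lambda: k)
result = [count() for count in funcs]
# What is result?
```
[2, 2, 2]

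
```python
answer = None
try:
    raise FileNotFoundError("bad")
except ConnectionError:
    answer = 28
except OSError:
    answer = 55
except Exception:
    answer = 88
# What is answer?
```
55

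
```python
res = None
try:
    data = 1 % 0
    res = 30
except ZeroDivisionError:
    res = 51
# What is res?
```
51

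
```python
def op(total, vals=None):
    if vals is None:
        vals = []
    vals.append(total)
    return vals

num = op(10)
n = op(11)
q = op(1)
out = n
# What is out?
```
[11]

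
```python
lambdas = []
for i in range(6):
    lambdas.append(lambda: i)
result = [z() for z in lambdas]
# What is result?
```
[5, 5, 5, 5, 5, 5]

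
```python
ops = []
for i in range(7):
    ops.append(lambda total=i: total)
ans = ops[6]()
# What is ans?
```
6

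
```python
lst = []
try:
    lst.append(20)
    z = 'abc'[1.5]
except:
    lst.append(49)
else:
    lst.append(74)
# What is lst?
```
[20, 49]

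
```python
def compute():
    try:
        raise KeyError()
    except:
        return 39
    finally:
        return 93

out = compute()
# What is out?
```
93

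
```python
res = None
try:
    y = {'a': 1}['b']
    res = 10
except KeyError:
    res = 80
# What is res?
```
80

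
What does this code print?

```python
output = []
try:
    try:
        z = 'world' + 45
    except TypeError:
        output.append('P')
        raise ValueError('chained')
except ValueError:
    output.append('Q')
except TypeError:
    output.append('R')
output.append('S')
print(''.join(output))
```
PQS

ValueError raised and caught, original TypeError not re-raised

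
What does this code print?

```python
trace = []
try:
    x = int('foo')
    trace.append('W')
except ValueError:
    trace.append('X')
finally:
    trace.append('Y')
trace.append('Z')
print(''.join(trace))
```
XYZ

finally always runs, even after exception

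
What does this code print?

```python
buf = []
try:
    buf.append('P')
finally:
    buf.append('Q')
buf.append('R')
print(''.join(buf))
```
PQR

try/finally without except, no exception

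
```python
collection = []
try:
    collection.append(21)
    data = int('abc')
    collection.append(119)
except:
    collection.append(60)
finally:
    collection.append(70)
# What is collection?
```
[21, 60, 70]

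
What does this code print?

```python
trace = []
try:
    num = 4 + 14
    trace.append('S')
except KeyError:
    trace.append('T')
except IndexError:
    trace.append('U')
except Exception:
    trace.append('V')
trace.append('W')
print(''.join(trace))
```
SW

No exception, try block completes normally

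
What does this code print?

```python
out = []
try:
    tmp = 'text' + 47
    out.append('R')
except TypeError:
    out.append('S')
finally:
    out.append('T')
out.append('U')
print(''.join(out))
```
STU

finally always runs, even after exception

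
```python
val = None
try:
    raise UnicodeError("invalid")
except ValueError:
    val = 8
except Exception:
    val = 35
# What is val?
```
8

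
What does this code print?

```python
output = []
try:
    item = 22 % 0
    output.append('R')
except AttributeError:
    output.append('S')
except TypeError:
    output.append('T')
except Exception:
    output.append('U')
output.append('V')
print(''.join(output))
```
UV

ZeroDivisionError not specifically caught, falls to Exception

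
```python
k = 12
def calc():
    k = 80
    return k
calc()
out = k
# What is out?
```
12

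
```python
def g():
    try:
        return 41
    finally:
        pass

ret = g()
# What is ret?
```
41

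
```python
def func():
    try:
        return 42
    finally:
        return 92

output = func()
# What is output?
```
92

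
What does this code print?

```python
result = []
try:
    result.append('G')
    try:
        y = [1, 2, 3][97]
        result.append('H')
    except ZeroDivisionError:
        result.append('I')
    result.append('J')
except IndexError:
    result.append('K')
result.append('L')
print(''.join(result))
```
GKL

Inner handler doesn't match, propagates to outer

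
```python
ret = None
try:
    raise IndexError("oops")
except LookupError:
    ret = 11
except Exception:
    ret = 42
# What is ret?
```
11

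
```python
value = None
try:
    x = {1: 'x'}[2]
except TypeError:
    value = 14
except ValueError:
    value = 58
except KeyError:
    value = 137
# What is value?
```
137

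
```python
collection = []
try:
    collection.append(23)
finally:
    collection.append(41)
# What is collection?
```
[23, 41]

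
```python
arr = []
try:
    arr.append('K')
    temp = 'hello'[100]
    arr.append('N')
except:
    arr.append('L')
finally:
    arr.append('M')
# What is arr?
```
['K', 'L', 'M']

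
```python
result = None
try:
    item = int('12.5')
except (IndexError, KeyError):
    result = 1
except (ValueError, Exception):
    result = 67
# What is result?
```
67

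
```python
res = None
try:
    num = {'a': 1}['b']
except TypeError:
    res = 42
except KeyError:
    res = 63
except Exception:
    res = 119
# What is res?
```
63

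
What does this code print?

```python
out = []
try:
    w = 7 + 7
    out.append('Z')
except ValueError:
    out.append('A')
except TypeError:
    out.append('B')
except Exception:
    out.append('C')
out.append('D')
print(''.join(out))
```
ZD

No exception, try block completes normally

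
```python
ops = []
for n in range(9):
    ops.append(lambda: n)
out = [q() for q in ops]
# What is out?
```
[8, 8, 8, 8, 8, 8, 8, 8, 8]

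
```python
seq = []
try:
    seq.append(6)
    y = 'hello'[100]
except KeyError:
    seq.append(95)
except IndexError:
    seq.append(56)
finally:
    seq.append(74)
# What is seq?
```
[6, 56, 74]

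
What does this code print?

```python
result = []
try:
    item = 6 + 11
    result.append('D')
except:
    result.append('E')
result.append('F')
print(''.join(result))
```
DF

No exception, try block completes normally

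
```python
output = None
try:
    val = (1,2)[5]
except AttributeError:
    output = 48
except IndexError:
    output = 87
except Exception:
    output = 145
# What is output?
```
87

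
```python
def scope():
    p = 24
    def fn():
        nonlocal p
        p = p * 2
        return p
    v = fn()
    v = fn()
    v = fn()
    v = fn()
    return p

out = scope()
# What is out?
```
384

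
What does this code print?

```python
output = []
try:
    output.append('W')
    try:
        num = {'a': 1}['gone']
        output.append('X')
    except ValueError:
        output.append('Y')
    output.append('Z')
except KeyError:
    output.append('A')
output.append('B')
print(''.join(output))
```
WAB

Inner handler doesn't match, propagates to outer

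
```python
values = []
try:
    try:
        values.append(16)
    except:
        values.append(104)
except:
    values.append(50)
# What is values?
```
[16]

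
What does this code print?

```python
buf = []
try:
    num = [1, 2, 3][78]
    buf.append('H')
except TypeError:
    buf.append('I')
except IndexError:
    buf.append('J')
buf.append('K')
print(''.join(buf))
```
JK

IndexError is caught by its specific handler, not TypeError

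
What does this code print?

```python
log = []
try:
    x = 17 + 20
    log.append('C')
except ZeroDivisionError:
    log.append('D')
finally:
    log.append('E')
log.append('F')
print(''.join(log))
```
CEF

finally runs after normal execution too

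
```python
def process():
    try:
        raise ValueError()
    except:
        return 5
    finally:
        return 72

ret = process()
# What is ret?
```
72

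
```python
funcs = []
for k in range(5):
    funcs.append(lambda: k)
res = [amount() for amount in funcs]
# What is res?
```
[4, 4, 4, 4, 4]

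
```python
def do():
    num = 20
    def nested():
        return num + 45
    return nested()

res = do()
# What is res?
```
65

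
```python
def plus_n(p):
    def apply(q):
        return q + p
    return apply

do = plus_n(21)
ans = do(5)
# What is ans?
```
26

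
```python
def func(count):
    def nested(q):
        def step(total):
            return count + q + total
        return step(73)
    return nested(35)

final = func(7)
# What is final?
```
115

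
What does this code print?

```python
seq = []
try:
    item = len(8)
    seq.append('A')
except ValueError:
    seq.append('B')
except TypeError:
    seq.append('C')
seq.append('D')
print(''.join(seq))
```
CD

TypeError is caught by its specific handler, not ValueError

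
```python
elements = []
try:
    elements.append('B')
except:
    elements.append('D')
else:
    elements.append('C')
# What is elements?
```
['B', 'C']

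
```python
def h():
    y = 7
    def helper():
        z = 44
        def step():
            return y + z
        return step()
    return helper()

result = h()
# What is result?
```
51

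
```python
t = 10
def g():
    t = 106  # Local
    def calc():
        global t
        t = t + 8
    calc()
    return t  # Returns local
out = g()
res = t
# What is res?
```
18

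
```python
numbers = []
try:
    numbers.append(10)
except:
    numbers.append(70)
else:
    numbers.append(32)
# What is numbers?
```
[10, 32]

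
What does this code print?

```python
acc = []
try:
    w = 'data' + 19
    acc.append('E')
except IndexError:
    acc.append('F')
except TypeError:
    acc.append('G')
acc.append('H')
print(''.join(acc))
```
GH

TypeError is caught by its specific handler, not IndexError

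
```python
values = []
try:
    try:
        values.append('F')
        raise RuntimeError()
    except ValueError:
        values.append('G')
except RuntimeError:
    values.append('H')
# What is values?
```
['F', 'H']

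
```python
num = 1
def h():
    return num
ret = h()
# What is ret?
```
1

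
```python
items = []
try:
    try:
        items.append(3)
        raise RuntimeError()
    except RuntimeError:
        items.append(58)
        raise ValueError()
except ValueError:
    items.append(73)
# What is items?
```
[3, 58, 73]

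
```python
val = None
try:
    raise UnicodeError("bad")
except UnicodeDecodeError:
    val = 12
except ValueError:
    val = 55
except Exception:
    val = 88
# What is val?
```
55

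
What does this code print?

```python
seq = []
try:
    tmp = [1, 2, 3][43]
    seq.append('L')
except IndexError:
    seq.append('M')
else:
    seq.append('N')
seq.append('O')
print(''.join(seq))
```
MO

else block skipped when exception is caught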